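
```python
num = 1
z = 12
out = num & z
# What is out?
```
Trace:
  num=1
  num=1, z=12
  num=1, z=12, out=0

Final answer: 0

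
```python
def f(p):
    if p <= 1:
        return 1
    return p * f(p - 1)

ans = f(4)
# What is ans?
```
Call trace:
f(p=4)
  f(p=3)
    f(p=2)
      f(p=1)
      -> return 1
    -> return 2
  -> return 6
-> return 24

Final answer: 24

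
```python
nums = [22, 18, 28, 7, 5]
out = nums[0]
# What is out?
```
Trace:
  nums=[22, 18, 28, 7, 5]
  nums=[22, 18, 28, 7, 5], out=22

Final answer: 22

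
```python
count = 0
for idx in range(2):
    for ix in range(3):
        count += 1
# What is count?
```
Trace:
  count=0
  count=1, idx=0, ix=0
  count=2, idx=0, ix=1
  count=3, idx=0, ix=2
  count=4, idx=1, ix=0
  count=5, idx=1, ix=1
  count=6, idx=1, ix=2

Final answer: 6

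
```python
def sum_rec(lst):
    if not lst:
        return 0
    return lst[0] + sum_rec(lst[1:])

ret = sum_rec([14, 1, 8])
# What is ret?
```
Call trace:
sum_rec(lst=[14, 1, 8])
  sum_rec(lst=[1, 8])
    sum_rec(lst=[8])
      sum_rec(lst=[])
      -> return 0
    -> return 8
  -> return 9
-> return 23

Final answer: 23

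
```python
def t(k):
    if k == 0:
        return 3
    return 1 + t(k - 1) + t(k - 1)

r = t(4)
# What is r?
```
Call trace (a repeated sub-call is expanded the first time; later identical calls just restate its return value):
t(k=4)
  t(k=3)
    t(k=2)
      t(k=1)
        t(k=0)
        -> return 3
        t(k=0)
        -> return 3
      -> return 7
      t(k=1) -> return 7  (same call as traced above)
    -> return 15
    t(k=2) -> return 15  (same call as traced above)
  -> return 31
  t(k=3) -> return 31  (same call as traced above)
-> return 63

Final answer: 63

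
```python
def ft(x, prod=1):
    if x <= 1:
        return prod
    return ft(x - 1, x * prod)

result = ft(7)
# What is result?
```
Call trace:
ft(x=7, prod=1)
  ft(x=6, prod=7)
    ft(x=5, prod=42)
      ft(x=4, prod=210)
        ft(x=3, prod=840)
          ft(x=2, prod=2520)
            ft(x=1, prod=5040)
            -> return 5040
          -> return 5040
        -> return 5040
      -> return 5040
    -> return 5040
  -> return 5040
-> return 5040

Final answer: 5040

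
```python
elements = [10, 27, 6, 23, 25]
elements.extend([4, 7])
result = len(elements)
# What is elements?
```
Trace:
  elements=[10, 27, 6, 23, 25]
  elements=[10, 27, 6, 23, 25, 4, 7]
  elements=[10, 27, 6, 23, 25, 4, 7], result=7

Final answer: [10, 27, 6, 23, 25, 4, 7]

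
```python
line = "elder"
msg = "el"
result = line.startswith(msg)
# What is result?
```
Trace:
  line='elder'
  line='elder', msg='el'
  line='elder', msg='el', result=True

Final answer: True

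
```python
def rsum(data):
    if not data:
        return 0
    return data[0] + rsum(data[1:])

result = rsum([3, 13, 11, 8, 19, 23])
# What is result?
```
Call trace:
rsum(data=[3, 13, 11, 8, 19, 23])
  rsum(data=[13, 11, 8, 19, 23])
    rsum(data=[11, 8, 19, 23])
      rsum(data=[8, 19, 23])
        rsum(data=[19, 23])
          rsum(data=[23])
            rsum(data=[])
            -> return 0
          -> return 23
        -> return 42
      -> return 50
    -> return 61
  -> return 74
-> return 77

Final answer: 77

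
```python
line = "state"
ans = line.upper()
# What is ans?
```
Trace:
  line='state'
  line='state', ans='STATE'

Final answer: 'STATE'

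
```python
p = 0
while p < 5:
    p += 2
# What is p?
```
Trace:
  p=0
  p=2
  p=4
  p=6

Final answer: 6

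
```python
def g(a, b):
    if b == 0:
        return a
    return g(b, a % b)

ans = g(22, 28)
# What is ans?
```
Call trace:
g(a=22, b=28)
  g(a=28, b=22)
    g(a=22, b=6)
      g(a=6, b=4)
        g(a=4, b=2)
          g(a=2, b=0)
          -> return 2
        -> return 2
      -> return 2
    -> return 2
  -> return 2
-> return 2

Final answer: 2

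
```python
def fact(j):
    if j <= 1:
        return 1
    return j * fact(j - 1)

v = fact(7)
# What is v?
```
Call trace:
fact(j=7)
  fact(j=6)
    fact(j=5)
      fact(j=4)
        fact(j=3)
          fact(j=2)
            fact(j=1)
            -> return 1
          -> return 2
        -> return 6
      -> return 24
    -> return 120
  -> return 720
-> return 5040

Final answer: 5040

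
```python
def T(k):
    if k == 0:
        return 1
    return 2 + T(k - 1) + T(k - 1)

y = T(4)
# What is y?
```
Call trace (a repeated sub-call is expanded the first time; later identical calls just restate its return value):
T(k=4)
  T(k=3)
    T(k=2)
      T(k=1)
        T(k=0)
        -> return 1
        T(k=0)
        -> return 1
      -> return 4
      T(k=1) -> return 4  (same call as traced above)
    -> return 10
    T(k=2) -> return 10  (same call as traced above)
  -> return 22
  T(k=3) -> return 22  (same call as traced above)
-> return 46

Final answer: 46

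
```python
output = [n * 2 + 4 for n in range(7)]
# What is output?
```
Trace:
  n=0
  n=1
  n=2
  n=3
  n=4
  n=5
  n=6
  output=[4, 6, 8, 10, 12, 14, 16]

Final answer: [4, 6, 8, 10, 12, 14, 16]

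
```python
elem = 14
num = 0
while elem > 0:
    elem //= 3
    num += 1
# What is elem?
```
Trace:
  elem=14
  elem=14, num=0
  elem=4, num=1
  elem=1, num=2
  elem=0, num=3

Final answer: 0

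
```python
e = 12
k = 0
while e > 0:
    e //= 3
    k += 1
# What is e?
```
Trace:
  e=12
  e=12, k=0
  e=4, k=1
  e=1, k=2
  e=0, k=3

Final answer: 0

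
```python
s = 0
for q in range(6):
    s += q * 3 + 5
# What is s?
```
Trace:
  s=0
  s=5, q=0
  s=13, q=1
  s=24, q=2
  s=38, q=3
  s=55, q=4
  s=75, q=5

Final answer: 75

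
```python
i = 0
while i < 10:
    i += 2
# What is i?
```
Trace:
  i=0
  i=2
  i=4
  i=6
  i=8
  i=10

Final answer: 10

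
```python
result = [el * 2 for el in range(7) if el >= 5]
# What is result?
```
Trace:
  el=0
  el=1
  el=2
  el=3
  el=4
  el=5
  el=6
  result=[10, 12]

Final answer: [10, 12]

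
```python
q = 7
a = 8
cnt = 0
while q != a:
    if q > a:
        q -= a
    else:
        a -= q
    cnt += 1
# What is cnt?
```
Trace:
  q=7
  q=7, a=8
  q=7, a=8, cnt=0
  q=7, a=1, cnt=1
  q=6, a=1, cnt=2
  q=5, a=1, cnt=3
  q=4, a=1, cnt=4
  q=3, a=1, cnt=5
  q=2, a=1, cnt=6
  q=1, a=1, cnt=7

Final answer: 7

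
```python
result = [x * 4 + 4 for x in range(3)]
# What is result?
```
Trace:
  x=0
  x=1
  x=2
  result=[4, 8, 12]

Final answer: [4, 8, 12]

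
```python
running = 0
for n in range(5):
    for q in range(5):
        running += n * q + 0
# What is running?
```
Trace:
  running=0
  running=0, n=0, q=0
  running=0, n=0, q=1
  running=0, n=0, q=2
  running=0, n=0, q=3
  running=0, n=0, q=4
  running=0, n=1, q=0
  running=1, n=1, q=1
  running=3, n=1, q=2
  running=6, n=1, q=3
  running=10, n=1, q=4
  running=10, n=2, q=0
  running=12, n=2, q=1
  running=16, n=2, q=2
  running=22, n=2, q=3
  running=30, n=2, q=4
  running=30, n=3, q=0
  running=33, n=3, q=1
  running=39, n=3, q=2
  running=48, n=3, q=3
  running=60, n=3, q=4
  running=60, n=4, q=0
  running=64, n=4, q=1
  running=72, n=4, q=2
  running=84, n=4, q=3
  running=100, n=4, q=4

Final answer: 100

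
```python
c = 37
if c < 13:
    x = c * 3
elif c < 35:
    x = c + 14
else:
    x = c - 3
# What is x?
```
Trace:
  c=37
  c=37, x=34

Final answer: 34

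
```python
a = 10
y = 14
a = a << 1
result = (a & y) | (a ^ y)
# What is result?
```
Trace:
  a=10
  a=10, y=14
  a=20, y=14
  a=20, y=14, result=30

Final answer: 30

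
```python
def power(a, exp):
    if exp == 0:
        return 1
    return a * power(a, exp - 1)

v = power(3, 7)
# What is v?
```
Call trace:
power(a=3, exp=7)
  power(a=3, exp=6)
    power(a=3, exp=5)
      power(a=3, exp=4)
        power(a=3, exp=3)
          power(a=3, exp=2)
            power(a=3, exp=1)
              power(a=3, exp=0)
              -> return 1
            -> return 3
          -> return 9
        -> return 27
      -> return 81
    -> return 243
  -> return 729
-> return 2187

Final answer: 2187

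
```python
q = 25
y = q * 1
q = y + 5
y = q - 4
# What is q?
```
Trace:
  q=25
  q=25, y=25
  q=30, y=25
  q=30, y=26

Final answer: 30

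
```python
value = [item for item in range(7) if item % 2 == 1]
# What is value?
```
Trace:
  item=0
  item=1
  item=2
  item=3
  item=4
  item=5
  item=6
  value=[1, 3, 5]

Final answer: [1, 3, 5]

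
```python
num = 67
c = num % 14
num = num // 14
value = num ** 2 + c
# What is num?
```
Trace:
  num=67
  num=67, c=11
  num=4, c=11
  num=4, c=11, value=27

Final answer: 4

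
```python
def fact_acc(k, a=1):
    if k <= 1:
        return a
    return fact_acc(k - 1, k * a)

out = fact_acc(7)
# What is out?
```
Call trace:
fact_acc(k=7, a=1)
  fact_acc(k=6, a=7)
    fact_acc(k=5, a=42)
      fact_acc(k=4, a=210)
        fact_acc(k=3, a=840)
          fact_acc(k=2, a=2520)
            fact_acc(k=1, a=5040)
            -> return 5040
          -> return 5040
        -> return 5040
      -> return 5040
    -> return 5040
  -> return 5040
-> return 5040

Final answer: 5040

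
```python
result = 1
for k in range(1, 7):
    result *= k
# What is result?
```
Trace:
  result=1
  result=1, k=1
  result=2, k=2
  result=6, k=3
  result=24, k=4
  result=120, k=5
  result=720, k=6

Final answer: 720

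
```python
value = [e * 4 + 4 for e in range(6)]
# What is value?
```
Trace:
  e=0
  e=1
  e=2
  e=3
  e=4
  e=5
  value=[4, 8, 12, 16, 20, 24]

Final answer: [4, 8, 12, 16, 20, 24]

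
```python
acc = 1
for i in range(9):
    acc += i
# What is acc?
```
Trace:
  acc=1
  acc=1, i=0
  acc=2, i=1
  acc=4, i=2
  acc=7, i=3
  acc=11, i=4
  acc=16, i=5
  acc=22, i=6
  acc=29, i=7
  acc=37, i=8

Final answer: 37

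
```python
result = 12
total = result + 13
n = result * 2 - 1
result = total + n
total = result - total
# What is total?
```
Trace:
  result=12
  result=12, total=25
  result=12, total=25, n=23
  result=48, total=25, n=23
  result=48, total=23, n=23

Final answer: 23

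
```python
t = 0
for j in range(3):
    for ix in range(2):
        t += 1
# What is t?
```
Trace:
  t=0
  t=1, j=0, ix=0
  t=2, j=0, ix=1
  t=3, j=1, ix=0
  t=4, j=1, ix=1
  t=5, j=2, ix=0
  t=6, j=2, ix=1

Final answer: 6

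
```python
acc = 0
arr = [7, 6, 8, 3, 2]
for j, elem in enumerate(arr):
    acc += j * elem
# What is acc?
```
Trace:
  acc=0
  acc=0, j=0, elem=7
  acc=6, j=1, elem=6
  acc=22, j=2, elem=8
  acc=31, j=3, elem=3
  acc=39, j=4, elem=2

Final answer: 39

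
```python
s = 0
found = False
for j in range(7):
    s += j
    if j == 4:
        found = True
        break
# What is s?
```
Trace:
  s=0
  s=0, found=False
  s=0, found=False, j=0
  s=1, found=False, j=1
  s=3, found=False, j=2
  s=6, found=False, j=3
  s=10, found=True, j=4

Final answer: 10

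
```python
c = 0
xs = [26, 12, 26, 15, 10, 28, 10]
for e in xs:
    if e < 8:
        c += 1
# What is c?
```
Trace:
  c=0
  c=0, e=26
  c=0, e=12
  c=0, e=26
  c=0, e=15
  c=0, e=10
  c=0, e=28
  c=0, e=10

Final answer: 0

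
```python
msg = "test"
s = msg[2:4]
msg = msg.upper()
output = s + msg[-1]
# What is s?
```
Trace:
  msg='test'
  msg='test', s='st'
  msg='TEST', s='st'
  msg='TEST', s='st', output='stT'

Final answer: 'st'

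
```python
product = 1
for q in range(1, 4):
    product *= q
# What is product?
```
Trace:
  product=1
  product=1, q=1
  product=2, q=2
  product=6, q=3

Final answer: 6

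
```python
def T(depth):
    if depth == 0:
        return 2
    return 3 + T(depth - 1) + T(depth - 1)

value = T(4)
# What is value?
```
Call trace (a repeated sub-call is expanded the first time; later identical calls just restate its return value):
T(depth=4)
  T(depth=3)
    T(depth=2)
      T(depth=1)
        T(depth=0)
        -> return 2
        T(depth=0)
        -> return 2
      -> return 7
      T(depth=1) -> return 7  (same call as traced above)
    -> return 17
    T(depth=2) -> return 17  (same call as traced above)
  -> return 37
  T(depth=3) -> return 37  (same call as traced above)
-> return 77

Final answer: 77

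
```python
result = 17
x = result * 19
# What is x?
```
Trace:
  result=17
  result=17, x=323

Final answer: 323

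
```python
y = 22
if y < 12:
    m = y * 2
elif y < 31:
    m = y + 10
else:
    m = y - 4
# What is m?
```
Trace:
  y=22
  y=22, m=32

Final answer: 32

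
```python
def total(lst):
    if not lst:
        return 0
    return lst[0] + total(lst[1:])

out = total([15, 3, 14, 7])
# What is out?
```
Call trace:
total(lst=[15, 3, 14, 7])
  total(lst=[3, 14, 7])
    total(lst=[14, 7])
      total(lst=[7])
        total(lst=[])
        -> return 0
      -> return 7
    -> return 21
  -> return 24
-> return 39

Final answer: 39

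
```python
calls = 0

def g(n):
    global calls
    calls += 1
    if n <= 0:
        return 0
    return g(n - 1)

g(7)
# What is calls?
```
Call trace:
g(n=7)
  g(n=6)
    g(n=5)
      g(n=4)
        g(n=3)
          g(n=2)
            g(n=1)
              g(n=0)
              -> return 0
            -> return 0
          -> return 0
        -> return 0
      -> return 0
    -> return 0
  -> return 0
-> return 0

calls is incremented once per call. g is entered once for each n = 7, 6, 5, 4, 3, 2, 1, 0 (the n <= 0 call returns without recursing), i.e. 7 + 1 calls.
calls = 8

Final answer: 8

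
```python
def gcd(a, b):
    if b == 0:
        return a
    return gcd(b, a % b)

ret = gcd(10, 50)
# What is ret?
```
Call trace:
gcd(a=10, b=50)
  gcd(a=50, b=10)
    gcd(a=10, b=0)
    -> return 10
  -> return 10
-> return 10

Final answer: 10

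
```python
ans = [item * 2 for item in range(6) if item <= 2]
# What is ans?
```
Trace:
  item=0
  item=1
  item=2
  item=3
  item=4
  item=5
  ans=[0, 2, 4]

Final answer: [0, 2, 4]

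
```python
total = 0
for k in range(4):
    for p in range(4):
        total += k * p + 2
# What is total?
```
Trace:
  total=0
  total=2, k=0, p=0
  total=4, k=0, p=1
  total=6, k=0, p=2
  total=8, k=0, p=3
  total=10, k=1, p=0
  total=13, k=1, p=1
  total=17, k=1, p=2
  total=22, k=1, p=3
  total=24, k=2, p=0
  total=28, k=2, p=1
  total=34, k=2, p=2
  total=42, k=2, p=3
  total=44, k=3, p=0
  total=49, k=3, p=1
  total=57, k=3, p=2
  total=68, k=3, p=3

Final answer: 68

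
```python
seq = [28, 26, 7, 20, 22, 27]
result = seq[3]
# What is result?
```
Trace:
  seq=[28, 26, 7, 20, 22, 27]
  seq=[28, 26, 7, 20, 22, 27], result=20

Final answer: 20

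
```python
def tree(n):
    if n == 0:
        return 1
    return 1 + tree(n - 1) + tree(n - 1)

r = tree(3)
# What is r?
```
Call trace (a repeated sub-call is expanded the first time; later identical calls just restate its return value):
tree(n=3)
  tree(n=2)
    tree(n=1)
      tree(n=0)
      -> return 1
      tree(n=0)
      -> return 1
    -> return 3
    tree(n=1) -> return 3  (same call as traced above)
  -> return 7
  tree(n=2) -> return 7  (same call as traced above)
-> return 15

Final answer: 15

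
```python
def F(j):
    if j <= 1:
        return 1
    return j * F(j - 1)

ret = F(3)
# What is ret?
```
Call trace:
F(j=3)
  F(j=2)
    F(j=1)
    -> return 1
  -> return 2
-> return 6

Final answer: 6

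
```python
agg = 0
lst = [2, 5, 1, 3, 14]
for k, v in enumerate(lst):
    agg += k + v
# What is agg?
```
Trace:
  agg=0
  agg=2, k=0, v=2
  agg=8, k=1, v=5
  agg=11, k=2, v=1
  agg=17, k=3, v=3
  agg=35, k=4, v=14

Final answer: 35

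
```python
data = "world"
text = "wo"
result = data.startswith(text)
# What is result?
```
Trace:
  data='world'
  data='world', text='wo'
  data='world', text='wo', result=True

Final answer: True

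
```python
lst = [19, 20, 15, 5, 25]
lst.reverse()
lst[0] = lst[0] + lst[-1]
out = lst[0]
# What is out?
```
Trace:
  lst=[19, 20, 15, 5, 25]
  lst=[25, 5, 15, 20, 19]
  lst=[44, 5, 15, 20, 19]
  lst=[44, 5, 15, 20, 19], out=44

Final answer: 44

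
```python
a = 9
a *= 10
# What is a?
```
Trace:
  a=9
  a=90

Final answer: 90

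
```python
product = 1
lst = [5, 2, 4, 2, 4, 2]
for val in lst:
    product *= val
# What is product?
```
Trace:
  product=1
  product=5, val=5
  product=10, val=2
  product=40, val=4
  product=80, val=2
  product=320, val=4
  product=640, val=2

Final answer: 640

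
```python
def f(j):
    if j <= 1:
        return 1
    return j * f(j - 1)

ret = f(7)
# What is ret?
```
Call trace:
f(j=7)
  f(j=6)
    f(j=5)
      f(j=4)
        f(j=3)
          f(j=2)
            f(j=1)
            -> return 1
          -> return 2
        -> return 6
      -> return 24
    -> return 120
  -> return 720
-> return 5040

Final answer: 5040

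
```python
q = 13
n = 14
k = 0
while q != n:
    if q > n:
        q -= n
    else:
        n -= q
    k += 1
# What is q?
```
Trace:
  q=13
  q=13, n=14
  q=13, n=14, k=0
  q=13, n=1, k=1
  q=12, n=1, k=2
  q=11, n=1, k=3
  q=10, n=1, k=4
  q=9, n=1, k=5
  q=8, n=1, k=6
  q=7, n=1, k=7
  q=6, n=1, k=8
  q=5, n=1, k=9
  q=4, n=1, k=10
  q=3, n=1, k=11
  q=2, n=1, k=12
  q=1, n=1, k=13

Final answer: 1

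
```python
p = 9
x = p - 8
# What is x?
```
Trace:
  p=9
  p=9, x=1

Final answer: 1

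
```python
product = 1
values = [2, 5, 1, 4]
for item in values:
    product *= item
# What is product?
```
Trace:
  product=1
  product=2, item=2
  product=10, item=5
  product=10, item=1
  product=40, item=4

Final answer: 40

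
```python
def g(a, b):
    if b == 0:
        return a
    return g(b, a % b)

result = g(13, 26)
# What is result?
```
Call trace:
g(a=13, b=26)
  g(a=26, b=13)
    g(a=13, b=0)
    -> return 13
  -> return 13
-> return 13

Final answer: 13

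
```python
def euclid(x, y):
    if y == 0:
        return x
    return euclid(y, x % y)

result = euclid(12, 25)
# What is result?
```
Call trace:
euclid(x=12, y=25)
  euclid(x=25, y=12)
    euclid(x=12, y=1)
      euclid(x=1, y=0)
      -> return 1
    -> return 1
  -> return 1
-> return 1

Final answer: 1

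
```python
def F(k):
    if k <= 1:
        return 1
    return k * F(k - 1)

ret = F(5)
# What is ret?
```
Call trace:
F(k=5)
  F(k=4)
    F(k=3)
      F(k=2)
        F(k=1)
        -> return 1
      -> return 2
    -> return 6
  -> return 24
-> return 120

Final answer: 120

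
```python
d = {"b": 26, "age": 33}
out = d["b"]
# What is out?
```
Trace:
  d={'b': 26, 'age': 33}
  d={'b': 26, 'age': 33}, out=26

Final answer: 26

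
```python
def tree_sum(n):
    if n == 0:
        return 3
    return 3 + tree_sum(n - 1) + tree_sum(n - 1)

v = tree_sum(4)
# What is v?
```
Call trace (a repeated sub-call is expanded the first time; later identical calls just restate its return value):
tree_sum(n=4)
  tree_sum(n=3)
    tree_sum(n=2)
      tree_sum(n=1)
        tree_sum(n=0)
        -> return 3
        tree_sum(n=0)
        -> return 3
      -> return 9
      tree_sum(n=1) -> return 9  (same call as traced above)
    -> return 21
    tree_sum(n=2) -> return 21  (same call as traced above)
  -> return 45
  tree_sum(n=3) -> return 45  (same call as traced above)
-> return 93

Final answer: 93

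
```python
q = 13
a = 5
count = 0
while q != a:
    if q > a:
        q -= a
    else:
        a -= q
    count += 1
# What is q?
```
Trace:
  q=13
  q=13, a=5
  q=13, a=5, count=0
  q=8, a=5, count=1
  q=3, a=5, count=2
  q=3, a=2, count=3
  q=1, a=2, count=4
  q=1, a=1, count=5

Final answer: 1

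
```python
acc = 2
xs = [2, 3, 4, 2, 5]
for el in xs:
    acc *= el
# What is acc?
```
Trace:
  acc=2
  acc=4, el=2
  acc=12, el=3
  acc=48, el=4
  acc=96, el=2
  acc=480, el=5

Final answer: 480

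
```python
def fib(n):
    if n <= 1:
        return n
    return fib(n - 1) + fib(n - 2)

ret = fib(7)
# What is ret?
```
Call trace (a repeated sub-call is expanded the first time; later identical calls just restate its return value):
fib(n=7)
  fib(n=6)
    fib(n=5)
      fib(n=4)
        fib(n=3)
          fib(n=2)
            fib(n=1)
            -> return 1
            fib(n=0)
            -> return 0
          -> return 1
          fib(n=1)
          -> return 1
        -> return 2
        fib(n=2) -> return 1  (same call as traced above)
      -> return 3
      fib(n=3) -> return 2  (same call as traced above)
    -> return 5
    fib(n=4) -> return 3  (same call as traced above)
  -> return 8
  fib(n=5) -> return 5  (same call as traced above)
-> return 13

Final answer: 13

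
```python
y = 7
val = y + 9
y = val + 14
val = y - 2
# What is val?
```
Trace:
  y=7
  y=7, val=16
  y=30, val=16
  y=30, val=28

Final answer: 28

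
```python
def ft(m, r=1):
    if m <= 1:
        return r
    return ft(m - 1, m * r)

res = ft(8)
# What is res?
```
Call trace:
ft(m=8, r=1)
  ft(m=7, r=8)
    ft(m=6, r=56)
      ft(m=5, r=336)
        ft(m=4, r=1680)
          ft(m=3, r=6720)
            ft(m=2, r=20160)
              ft(m=1, r=40320)
              -> return 40320
            -> return 40320
          -> return 40320
        -> return 40320
      -> return 40320
    -> return 40320
  -> return 40320
-> return 40320

Final answer: 40320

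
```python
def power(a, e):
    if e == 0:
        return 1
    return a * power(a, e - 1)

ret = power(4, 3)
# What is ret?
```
Call trace:
power(a=4, e=3)
  power(a=4, e=2)
    power(a=4, e=1)
      power(a=4, e=0)
      -> return 1
    -> return 4
  -> return 16
-> return 64

Final answer: 64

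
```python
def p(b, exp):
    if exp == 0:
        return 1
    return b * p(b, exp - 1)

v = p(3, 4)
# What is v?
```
Call trace:
p(b=3, exp=4)
  p(b=3, exp=3)
    p(b=3, exp=2)
      p(b=3, exp=1)
        p(b=3, exp=0)
        -> return 1
      -> return 3
    -> return 9
  -> return 27
-> return 81

Final answer: 81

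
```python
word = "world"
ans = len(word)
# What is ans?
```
Trace:
  word='world'
  word='world', ans=5

Final answer: 5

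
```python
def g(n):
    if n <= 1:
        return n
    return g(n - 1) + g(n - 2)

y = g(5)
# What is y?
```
Call trace (a repeated sub-call is expanded the first time; later identical calls just restate its return value):
g(n=5)
  g(n=4)
    g(n=3)
      g(n=2)
        g(n=1)
        -> return 1
        g(n=0)
        -> return 0
      -> return 1
      g(n=1)
      -> return 1
    -> return 2
    g(n=2) -> return 1  (same call as traced above)
  -> return 3
  g(n=3) -> return 2  (same call as traced above)
-> return 5

Final answer: 5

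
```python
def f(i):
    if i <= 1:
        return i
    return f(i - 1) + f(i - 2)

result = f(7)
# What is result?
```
Call trace (a repeated sub-call is expanded the first time; later identical calls just restate its return value):
f(i=7)
  f(i=6)
    f(i=5)
      f(i=4)
        f(i=3)
          f(i=2)
            f(i=1)
            -> return 1
            f(i=0)
            -> return 0
          -> return 1
          f(i=1)
          -> return 1
        -> return 2
        f(i=2) -> return 1  (same call as traced above)
      -> return 3
      f(i=3) -> return 2  (same call as traced above)
    -> return 5
    f(i=4) -> return 3  (same call as traced above)
  -> return 8
  f(i=5) -> return 5  (same call as traced above)
-> return 13

Final answer: 13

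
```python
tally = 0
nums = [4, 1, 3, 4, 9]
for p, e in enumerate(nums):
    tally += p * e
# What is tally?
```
Trace:
  tally=0
  tally=0, p=0, e=4
  tally=1, p=1, e=1
  tally=7, p=2, e=3
  tally=19, p=3, e=4
  tally=55, p=4, e=9

Final answer: 55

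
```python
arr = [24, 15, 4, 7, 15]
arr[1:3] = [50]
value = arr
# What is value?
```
Trace:
  arr=[24, 15, 4, 7, 15]
  arr=[24, 50, 7, 15]
  arr=[24, 50, 7, 15], value=[24, 50, 7, 15]

Final answer: [24, 50, 7, 15]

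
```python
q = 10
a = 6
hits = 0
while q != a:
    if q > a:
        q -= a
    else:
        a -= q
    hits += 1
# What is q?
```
Trace:
  q=10
  q=10, a=6
  q=10, a=6, hits=0
  q=4, a=6, hits=1
  q=4, a=2, hits=2
  q=2, a=2, hits=3

Final answer: 2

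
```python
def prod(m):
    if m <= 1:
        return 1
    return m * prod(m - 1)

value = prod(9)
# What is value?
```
Call trace:
prod(m=9)
  prod(m=8)
    prod(m=7)
      prod(m=6)
        prod(m=5)
          prod(m=4)
            prod(m=3)
              prod(m=2)
                prod(m=1)
                -> return 1
              -> return 2
            -> return 6
          -> return 24
        -> return 120
      -> return 720
    -> return 5040
  -> return 40320
-> return 362880

Final answer: 362880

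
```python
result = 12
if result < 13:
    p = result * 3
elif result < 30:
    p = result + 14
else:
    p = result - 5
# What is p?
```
Trace:
  result=12
  result=12, p=36

Final answer: 36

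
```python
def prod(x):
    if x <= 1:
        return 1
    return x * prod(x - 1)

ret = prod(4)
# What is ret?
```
Call trace:
prod(x=4)
  prod(x=3)
    prod(x=2)
      prod(x=1)
      -> return 1
    -> return 2
  -> return 6
-> return 24

Final answer: 24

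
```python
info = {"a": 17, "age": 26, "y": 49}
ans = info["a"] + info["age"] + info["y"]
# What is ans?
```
Trace:
  info={'a': 17, 'age': 26, 'y': 49}
  info={'a': 17, 'age': 26, 'y': 49}, ans=92

Final answer: 92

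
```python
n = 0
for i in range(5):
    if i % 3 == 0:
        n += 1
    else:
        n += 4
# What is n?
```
Trace:
  n=0
  n=1, i=0
  n=5, i=1
  n=9, i=2
  n=10, i=3
  n=14, i=4

Final answer: 14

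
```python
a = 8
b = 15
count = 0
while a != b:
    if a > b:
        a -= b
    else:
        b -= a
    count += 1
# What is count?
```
Trace:
  a=8
  a=8, b=15
  a=8, b=15, count=0
  a=8, b=7, count=1
  a=1, b=7, count=2
  a=1, b=6, count=3
  a=1, b=5, count=4
  a=1, b=4, count=5
  a=1, b=3, count=6
  a=1, b=2, count=7
  a=1, b=1, count=8

Final answer: 8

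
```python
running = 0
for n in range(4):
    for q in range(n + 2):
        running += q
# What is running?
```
Trace:
  running=0
  running=0, n=0, q=0
  running=1, n=0, q=1
  running=1, n=1, q=0
  running=2, n=1, q=1
  running=4, n=1, q=2
  running=4, n=2, q=0
  running=5, n=2, q=1
  running=7, n=2, q=2
  running=10, n=2, q=3
  running=10, n=3, q=0
  running=11, n=3, q=1
  running=13, n=3, q=2
  running=16, n=3, q=3
  running=20, n=3, q=4

Final answer: 20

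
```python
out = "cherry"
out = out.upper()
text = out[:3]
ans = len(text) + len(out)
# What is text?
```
Trace:
  out='cherry'
  out='CHERRY'
  out='CHERRY', text='CHE'
  out='CHERRY', text='CHE', ans=9

Final answer: 'CHE'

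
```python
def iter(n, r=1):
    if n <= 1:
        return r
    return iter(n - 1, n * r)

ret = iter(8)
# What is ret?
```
Call trace:
iter(n=8, r=1)
  iter(n=7, r=8)
    iter(n=6, r=56)
      iter(n=5, r=336)
        iter(n=4, r=1680)
          iter(n=3, r=6720)
            iter(n=2, r=20160)
              iter(n=1, r=40320)
              -> return 40320
            -> return 40320
          -> return 40320
        -> return 40320
      -> return 40320
    -> return 40320
  -> return 40320
-> return 40320

Final answer: 40320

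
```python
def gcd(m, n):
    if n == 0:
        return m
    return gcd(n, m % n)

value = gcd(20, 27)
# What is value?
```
Call trace:
gcd(m=20, n=27)
  gcd(m=27, n=20)
    gcd(m=20, n=7)
      gcd(m=7, n=6)
        gcd(m=6, n=1)
          gcd(m=1, n=0)
          -> return 1
        -> return 1
      -> return 1
    -> return 1
  -> return 1
-> return 1

Final answer: 1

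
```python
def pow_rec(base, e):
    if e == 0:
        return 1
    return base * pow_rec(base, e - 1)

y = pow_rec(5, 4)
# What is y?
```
Call trace:
pow_rec(base=5, e=4)
  pow_rec(base=5, e=3)
    pow_rec(base=5, e=2)
      pow_rec(base=5, e=1)
        pow_rec(base=5, e=0)
        -> return 1
      -> return 5
    -> return 25
  -> return 125
-> return 625

Final answer: 625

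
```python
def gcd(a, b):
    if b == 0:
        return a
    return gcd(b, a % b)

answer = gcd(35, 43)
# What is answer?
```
Call trace:
gcd(a=35, b=43)
  gcd(a=43, b=35)
    gcd(a=35, b=8)
      gcd(a=8, b=3)
        gcd(a=3, b=2)
          gcd(a=2, b=1)
            gcd(a=1, b=0)
            -> return 1
          -> return 1
        -> return 1
      -> return 1
    -> return 1
  -> return 1
-> return 1

Final answer: 1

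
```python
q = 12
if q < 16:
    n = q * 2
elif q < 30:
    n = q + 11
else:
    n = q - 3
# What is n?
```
Trace:
  q=12
  q=12, n=24

Final answer: 24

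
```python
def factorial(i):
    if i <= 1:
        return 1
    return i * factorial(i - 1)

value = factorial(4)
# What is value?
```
Call trace:
factorial(i=4)
  factorial(i=3)
    factorial(i=2)
      factorial(i=1)
      -> return 1
    -> return 2
  -> return 6
-> return 24

Final answer: 24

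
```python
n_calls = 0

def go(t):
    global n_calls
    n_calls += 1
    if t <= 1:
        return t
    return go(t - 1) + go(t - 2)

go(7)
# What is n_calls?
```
Call trace (a repeated sub-call is expanded the first time; later identical calls just restate its return value):
go(t=7)
  go(t=6)
    go(t=5)
      go(t=4)
        go(t=3)
          go(t=2)
            go(t=1)
            -> return 1
            go(t=0)
            -> return 0
          -> return 1
          go(t=1)
          -> return 1
        -> return 2
        go(t=2) -> return 1  (same call as traced above)
      -> return 3
      go(t=3) -> return 2  (same call as traced above)
    -> return 5
    go(t=4) -> return 3  (same call as traced above)
  -> return 8
  go(t=5) -> return 5  (same call as traced above)
-> return 13

n_calls is incremented once per call, so count the calls in each subtree. Let C(t) = number of calls made by go(t).
C(0) = C(1) = 1 (base case, no recursion); C(t) = 1 + C(t - 1) + C(t - 2) otherwise.
C(2) = 1 + C(1) + C(0) = 1 + 1 + 1 = 3
C(3) = 1 + C(2) + C(1) = 1 + 3 + 1 = 5
C(4) = 1 + C(3) + C(2) = 1 + 5 + 3 = 9
C(5) = 1 + C(4) + C(3) = 1 + 9 + 5 = 15
C(6) = 1 + C(5) + C(4) = 1 + 15 + 9 = 25
C(7) = 1 + C(6) + C(5) = 1 + 25 + 15 = 41
n_calls = C(7) = 41

Final answer: 41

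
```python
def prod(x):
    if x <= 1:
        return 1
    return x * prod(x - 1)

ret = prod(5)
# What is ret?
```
Call trace:
prod(x=5)
  prod(x=4)
    prod(x=3)
      prod(x=2)
        prod(x=1)
        -> return 1
      -> return 2
    -> return 6
  -> return 24
-> return 120

Final answer: 120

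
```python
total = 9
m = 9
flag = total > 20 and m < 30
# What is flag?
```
Trace:
  total=9
  total=9, m=9
  total=9, m=9, flag=False

Final answer: False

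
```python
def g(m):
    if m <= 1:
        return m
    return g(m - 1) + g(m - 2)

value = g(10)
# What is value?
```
Call trace (a repeated sub-call is expanded the first time; later identical calls just restate its return value):
g(m=10)
  g(m=9)
    g(m=8)
      g(m=7)
        g(m=6)
          g(m=5)
            g(m=4)
              g(m=3)
                g(m=2)
                  g(m=1)
                  -> return 1
                  g(m=0)
                  -> return 0
                -> return 1
                g(m=1)
                -> return 1
              -> return 2
              g(m=2) -> return 1  (same call as traced above)
            -> return 3
            g(m=3) -> return 2  (same call as traced above)
          -> return 5
          g(m=4) -> return 3  (same call as traced above)
        -> return 8
        g(m=5) -> return 5  (same call as traced above)
      -> return 13
      g(m=6) -> return 8  (same call as traced above)
    -> return 21
    g(m=7) -> return 13  (same call as traced above)
  -> return 34
  g(m=8) -> return 21  (same call as traced above)
-> return 55

Final answer: 55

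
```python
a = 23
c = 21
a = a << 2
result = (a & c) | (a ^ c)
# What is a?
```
Trace:
  a=23
  a=23, c=21
  a=92, c=21
  a=92, c=21, result=93

Final answer: 92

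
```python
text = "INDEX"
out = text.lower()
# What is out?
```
Trace:
  text='INDEX'
  text='INDEX', out='index'

Final answer: 'index'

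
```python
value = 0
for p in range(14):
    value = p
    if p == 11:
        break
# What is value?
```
Trace:
  value=0
  value=0, p=0
  value=1, p=1
  value=2, p=2
  value=3, p=3
  value=4, p=4
  value=5, p=5
  value=6, p=6
  value=7, p=7
  value=8, p=8
  value=9, p=9
  value=10, p=10
  value=11, p=11

Final answer: 11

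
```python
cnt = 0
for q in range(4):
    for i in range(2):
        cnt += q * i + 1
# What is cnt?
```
Trace:
  cnt=0
  cnt=1, q=0, i=0
  cnt=2, q=0, i=1
  cnt=3, q=1, i=0
  cnt=5, q=1, i=1
  cnt=6, q=2, i=0
  cnt=9, q=2, i=1
  cnt=10, q=3, i=0
  cnt=14, q=3, i=1

Final answer: 14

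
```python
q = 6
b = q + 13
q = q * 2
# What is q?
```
Trace:
  q=6
  q=6, b=19
  q=12, b=19

Final answer: 12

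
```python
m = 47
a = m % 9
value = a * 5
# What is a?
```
Trace:
  m=47
  m=47, a=2
  m=47, a=2, value=10

Final answer: 2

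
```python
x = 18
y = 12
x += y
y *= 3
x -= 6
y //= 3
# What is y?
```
Trace:
  x=18
  x=18, y=12
  x=30, y=12
  x=30, y=36
  x=24, y=36
  x=24, y=12

Final answer: 12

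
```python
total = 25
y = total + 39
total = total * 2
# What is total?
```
Trace:
  total=25
  total=25, y=64
  total=50, y=64

Final answer: 50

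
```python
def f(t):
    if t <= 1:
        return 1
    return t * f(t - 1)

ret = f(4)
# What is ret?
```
Call trace:
f(t=4)
  f(t=3)
    f(t=2)
      f(t=1)
      -> return 1
    -> return 2
  -> return 6
-> return 24

Final answer: 24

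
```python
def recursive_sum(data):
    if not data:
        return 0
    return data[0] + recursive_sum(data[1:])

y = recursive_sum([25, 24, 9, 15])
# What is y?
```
Call trace:
recursive_sum(data=[25, 24, 9, 15])
  recursive_sum(data=[24, 9, 15])
    recursive_sum(data=[9, 15])
      recursive_sum(data=[15])
        recursive_sum(data=[])
        -> return 0
      -> return 15
    -> return 24
  -> return 48
-> return 73

Final answer: 73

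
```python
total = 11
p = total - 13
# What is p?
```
Trace:
  total=11
  total=11, p=-2

Final answer: -2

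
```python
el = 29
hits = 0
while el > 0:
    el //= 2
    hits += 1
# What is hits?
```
Trace:
  el=29
  el=29, hits=0
  el=14, hits=1
  el=7, hits=2
  el=3, hits=3
  el=1, hits=4
  el=0, hits=5

Final answer: 5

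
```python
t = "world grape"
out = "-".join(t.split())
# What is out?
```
Trace:
  t='world grape'
  t='world grape', out='world-grape'

Final answer: 'world-grape'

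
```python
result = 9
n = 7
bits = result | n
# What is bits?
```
Trace:
  result=9
  result=9, n=7
  result=9, n=7, bits=15

Final answer: 15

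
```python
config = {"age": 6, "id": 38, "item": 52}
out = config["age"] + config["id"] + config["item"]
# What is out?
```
Trace:
  config={'age': 6, 'id': 38, 'item': 52}
  config={'age': 6, 'id': 38, 'item': 52}, out=96

Final answer: 96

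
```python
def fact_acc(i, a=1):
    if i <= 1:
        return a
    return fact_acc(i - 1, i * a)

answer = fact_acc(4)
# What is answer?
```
Call trace:
fact_acc(i=4, a=1)
  fact_acc(i=3, a=4)
    fact_acc(i=2, a=12)
      fact_acc(i=1, a=24)
      -> return 24
    -> return 24
  -> return 24
-> return 24

Final answer: 24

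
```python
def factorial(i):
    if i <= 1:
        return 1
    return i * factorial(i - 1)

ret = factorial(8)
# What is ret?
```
Call trace:
factorial(i=8)
  factorial(i=7)
    factorial(i=6)
      factorial(i=5)
        factorial(i=4)
          factorial(i=3)
            factorial(i=2)
              factorial(i=1)
              -> return 1
            -> return 2
          -> return 6
        -> return 24
      -> return 120
    -> return 720
  -> return 5040
-> return 40320

Final answer: 40320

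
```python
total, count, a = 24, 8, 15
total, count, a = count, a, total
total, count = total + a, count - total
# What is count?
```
Trace:
  total=24, count=8, a=15
  total=8, count=15, a=24
  total=32, count=7, a=24

Final answer: 7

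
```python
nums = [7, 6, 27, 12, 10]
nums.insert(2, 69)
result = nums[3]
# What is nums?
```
Trace:
  nums=[7, 6, 27, 12, 10]
  nums=[7, 6, 69, 27, 12, 10]
  nums=[7, 6, 69, 27, 12, 10], result=27

Final answer: [7, 6, 69, 27, 12, 10]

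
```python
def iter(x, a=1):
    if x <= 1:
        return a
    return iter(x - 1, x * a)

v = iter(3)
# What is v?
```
Call trace:
iter(x=3, a=1)
  iter(x=2, a=3)
    iter(x=1, a=6)
    -> return 6
  -> return 6
-> return 6

Final answer: 6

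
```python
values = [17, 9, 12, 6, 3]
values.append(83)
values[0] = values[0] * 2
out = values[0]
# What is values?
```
Trace:
  values=[17, 9, 12, 6, 3]
  values=[17, 9, 12, 6, 3, 83]
  values=[34, 9, 12, 6, 3, 83]
  values=[34, 9, 12, 6, 3, 83], out=34

Final answer: [34, 9, 12, 6, 3, 83]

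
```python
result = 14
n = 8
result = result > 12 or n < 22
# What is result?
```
Trace:
  result=14
  result=14, n=8
  result=True, n=8

Final answer: True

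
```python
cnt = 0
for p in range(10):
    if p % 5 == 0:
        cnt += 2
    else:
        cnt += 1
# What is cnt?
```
Trace:
  cnt=0
  cnt=2, p=0
  cnt=3, p=1
  cnt=4, p=2
  cnt=5, p=3
  cnt=6, p=4
  cnt=8, p=5
  cnt=9, p=6
  cnt=10, p=7
  cnt=11, p=8
  cnt=12, p=9

Final answer: 12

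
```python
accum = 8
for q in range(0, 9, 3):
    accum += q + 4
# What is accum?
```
Trace:
  accum=8
  accum=12, q=0
  accum=19, q=3
  accum=29, q=6

Final answer: 29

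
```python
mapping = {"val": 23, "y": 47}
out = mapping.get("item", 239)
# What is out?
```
Trace:
  mapping={'val': 23, 'y': 47}
  mapping={'val': 23, 'y': 47}, out=239

Final answer: 239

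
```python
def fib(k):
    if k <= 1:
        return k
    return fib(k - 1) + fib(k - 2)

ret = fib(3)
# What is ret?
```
Call trace:
fib(k=3)
  fib(k=2)
    fib(k=1)
    -> return 1
    fib(k=0)
    -> return 0
  -> return 1
  fib(k=1)
  -> return 1
-> return 2

Final answer: 2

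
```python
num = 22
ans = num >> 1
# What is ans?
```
Trace:
  num=22
  num=22, ans=11

Final answer: 11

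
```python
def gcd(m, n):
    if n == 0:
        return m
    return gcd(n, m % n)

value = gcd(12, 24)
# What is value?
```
Call trace:
gcd(m=12, n=24)
  gcd(m=24, n=12)
    gcd(m=12, n=0)
    -> return 12
  -> return 12
-> return 12

Final answer: 12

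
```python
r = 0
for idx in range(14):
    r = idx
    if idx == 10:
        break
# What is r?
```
Trace:
  r=0
  r=0, idx=0
  r=1, idx=1
  r=2, idx=2
  r=3, idx=3
  r=4, idx=4
  r=5, idx=5
  r=6, idx=6
  r=7, idx=7
  r=8, idx=8
  r=9, idx=9
  r=10, idx=10

Final answer: 10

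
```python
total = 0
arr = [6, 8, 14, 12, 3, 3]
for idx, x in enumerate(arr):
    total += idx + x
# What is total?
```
Trace:
  total=0
  total=6, idx=0, x=6
  total=15, idx=1, x=8
  total=31, idx=2, x=14
  total=46, idx=3, x=12
  total=53, idx=4, x=3
  total=61, idx=5, x=3

Final answer: 61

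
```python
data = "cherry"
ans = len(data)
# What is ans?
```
Trace:
  data='cherry'
  data='cherry', ans=6

Final answer: 6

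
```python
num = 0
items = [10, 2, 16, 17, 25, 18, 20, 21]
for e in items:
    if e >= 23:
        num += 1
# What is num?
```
Trace:
  num=0
  num=0, e=10
  num=0, e=2
  num=0, e=16
  num=0, e=17
  num=1, e=25
  num=1, e=18
  num=1, e=20
  num=1, e=21

Final answer: 1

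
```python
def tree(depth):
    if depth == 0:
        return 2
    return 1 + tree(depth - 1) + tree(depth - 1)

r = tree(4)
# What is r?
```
Call trace (a repeated sub-call is expanded the first time; later identical calls just restate its return value):
tree(depth=4)
  tree(depth=3)
    tree(depth=2)
      tree(depth=1)
        tree(depth=0)
        -> return 2
        tree(depth=0)
        -> return 2
      -> return 5
      tree(depth=1) -> return 5  (same call as traced above)
    -> return 11
    tree(depth=2) -> return 11  (same call as traced above)
  -> return 23
  tree(depth=3) -> return 23  (same call as traced above)
-> return 47

Final answer: 47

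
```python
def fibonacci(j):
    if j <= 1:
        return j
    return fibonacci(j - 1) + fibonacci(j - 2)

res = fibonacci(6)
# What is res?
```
Call trace (a repeated sub-call is expanded the first time; later identical calls just restate its return value):
fibonacci(j=6)
  fibonacci(j=5)
    fibonacci(j=4)
      fibonacci(j=3)
        fibonacci(j=2)
          fibonacci(j=1)
          -> return 1
          fibonacci(j=0)
          -> return 0
        -> return 1
        fibonacci(j=1)
        -> return 1
      -> return 2
      fibonacci(j=2) -> return 1  (same call as traced above)
    -> return 3
    fibonacci(j=3) -> return 2  (same call as traced above)
  -> return 5
  fibonacci(j=4) -> return 3  (same call as traced above)
-> return 8

Final answer: 8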